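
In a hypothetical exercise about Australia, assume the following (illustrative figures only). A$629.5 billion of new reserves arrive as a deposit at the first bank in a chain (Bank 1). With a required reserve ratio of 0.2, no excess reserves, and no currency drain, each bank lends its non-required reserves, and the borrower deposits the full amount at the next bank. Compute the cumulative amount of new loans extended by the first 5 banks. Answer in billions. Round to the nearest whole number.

A$1693 billion

Bank i lends (1 − rr)^i of the original deposit: Bank 1 lends 629.5·0.8000 = 503.6000, Bank 2 lends 629.5·0.8000² = 402.8800, and so on.
Summing a geometric series: total = 629.5·[0.8000·(1 − 0.8000^5) / (1 − 0.8000)] ≈ 1692.9018 billion.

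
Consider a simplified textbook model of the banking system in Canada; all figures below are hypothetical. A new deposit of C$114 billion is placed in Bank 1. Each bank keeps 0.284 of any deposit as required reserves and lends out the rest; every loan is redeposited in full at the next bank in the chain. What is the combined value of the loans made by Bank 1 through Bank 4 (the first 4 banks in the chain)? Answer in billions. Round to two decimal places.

C$211.87 billion

Bank i lends (1 − rr)^i of the original deposit: Bank 1 lends 114·0.7160 = 81.6240, Bank 2 lends 114·0.7160² ≈ 58.4428, and so on.
Summing a geometric series: total = 114·[0.7160·(1 − 0.7160^4) / (1 − 0.7160)] ≈ 211.8729 billion.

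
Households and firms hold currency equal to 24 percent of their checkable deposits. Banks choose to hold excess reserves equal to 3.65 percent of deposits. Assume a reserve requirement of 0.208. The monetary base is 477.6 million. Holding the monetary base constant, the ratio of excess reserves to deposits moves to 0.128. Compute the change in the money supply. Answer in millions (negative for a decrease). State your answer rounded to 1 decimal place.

Initially m₁ = (1 + 0.24) / (0.208 + 0.0365 + 0.24) ≈ 2.55934, so M₁ = 2.55934 × 477.6 ≈ 1222.3408 million.
After the change m₂ = (1 + 0.24) / (0.208 + 0.128 + 0.24) ≈ 2.15278, so M₂ = 2.15278 × 477.6 ≈ 1028.1677 million.
ΔM = M₂ − M₁ = 1028.1677 − 1222.3408 = -194.1731 million.

-194.2 million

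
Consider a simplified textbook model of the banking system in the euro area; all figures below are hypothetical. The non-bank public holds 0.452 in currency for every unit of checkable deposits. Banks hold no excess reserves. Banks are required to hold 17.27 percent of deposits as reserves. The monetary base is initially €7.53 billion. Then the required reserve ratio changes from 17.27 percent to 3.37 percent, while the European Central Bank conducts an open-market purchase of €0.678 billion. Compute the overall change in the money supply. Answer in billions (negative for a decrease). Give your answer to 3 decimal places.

€7.036 billion

Before: m₁ = (1 + 0.452) / (0.1727 + 0.452) ≈ 2.32432, MB₁ = 7.53, so M₁ = 2.32432 × 7.53 ≈ 17.5021 billion.
After: m₂ = (1 + 0.452) / (0.0337 + 0.452) ≈ 2.98950, MB₂ = 7.53 + 0.678 = 8.208, so M₂ = 2.98950 × 8.208 ≈ 24.5378 billion.
ΔM = M₂ − M₁ = 24.5378 − 17.5021 = 7.0357 billion.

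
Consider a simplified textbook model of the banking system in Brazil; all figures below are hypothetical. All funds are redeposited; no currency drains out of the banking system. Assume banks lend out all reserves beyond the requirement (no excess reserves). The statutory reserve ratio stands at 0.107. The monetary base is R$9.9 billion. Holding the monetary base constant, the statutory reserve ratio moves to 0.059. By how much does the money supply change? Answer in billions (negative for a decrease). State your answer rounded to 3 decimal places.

R$75.273 billion

Initially m₁ = 1 / (0.107) ≈ 9.34579, so M₁ = 9.34579 × 9.9 ≈ 92.5233 billion.
After the change m₂ = 1 / (0.059) ≈ 16.94915, so M₂ = 16.94915 × 9.9 ≈ 167.7966 billion.
ΔM = M₂ − M₁ = 167.7966 − 92.5233 = 75.2733 billion.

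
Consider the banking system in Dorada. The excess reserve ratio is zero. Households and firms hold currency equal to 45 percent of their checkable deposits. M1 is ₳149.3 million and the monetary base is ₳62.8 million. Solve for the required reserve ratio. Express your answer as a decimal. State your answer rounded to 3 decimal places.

0.160

Using m = M/MB = 149.3/62.8 ≈ 2.377389. Since m = (1 + c)/(c + rr + e), the denominator satisfies c + rr + e = (1 + c)/m = (1 + 0.45) / 2.377389 ≈ 0.609913.
With c = 0.45 and e = 0, the required reserve ratio is 0.609913 − 0.45 − 0 = 0.159913.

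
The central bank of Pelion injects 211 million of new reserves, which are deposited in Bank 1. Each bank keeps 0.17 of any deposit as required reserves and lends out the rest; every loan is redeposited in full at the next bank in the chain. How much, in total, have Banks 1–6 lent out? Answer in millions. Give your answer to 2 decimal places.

Bank i lends (1 − rr)^i of the original deposit: Bank 1 lends 211·0.8300 = 175.1300, Bank 2 lends 211·0.8300² = 145.3579, and so on.
Summing a geometric series: total = 211·[0.8300·(1 − 0.8300^6) / (1 − 0.8300)] ≈ 693.3702 million.

693.37 million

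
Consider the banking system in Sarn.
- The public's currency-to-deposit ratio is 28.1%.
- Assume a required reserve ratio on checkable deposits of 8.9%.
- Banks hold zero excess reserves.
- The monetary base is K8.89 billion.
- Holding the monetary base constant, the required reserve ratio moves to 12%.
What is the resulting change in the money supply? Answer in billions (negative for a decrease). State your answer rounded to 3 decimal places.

Initially m₁ = (1 + 0.281) / (0.089 + 0.281) ≈ 3.46216, so M₁ = 3.46216 × 8.89 ≈ 30.7786 billion.
After the change m₂ = (1 + 0.281) / (0.12 + 0.281) ≈ 3.19451, so M₂ = 3.19451 × 8.89 ≈ 28.3992 billion.
ΔM = M₂ − M₁ = 28.3992 − 30.7786 = -2.3794 billion.

-2.379 billion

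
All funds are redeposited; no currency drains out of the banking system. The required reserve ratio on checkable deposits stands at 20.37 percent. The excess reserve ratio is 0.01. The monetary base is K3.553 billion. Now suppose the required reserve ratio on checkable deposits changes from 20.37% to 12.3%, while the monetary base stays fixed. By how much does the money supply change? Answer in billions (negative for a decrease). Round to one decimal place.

K10.1 billion

Initially m₁ = 1 / (0.2037 + 0.01) ≈ 4.6795, so M₁ = 4.6795 × 3.553 ≈ 16.6263 billion.
After the change m₂ = 1 / (0.123 + 0.01) ≈ 7.5188, so M₂ = 7.5188 × 3.553 ≈ 26.7143 billion.
ΔM = M₂ − M₁ = 26.7143 − 16.6263 = 10.088 billion.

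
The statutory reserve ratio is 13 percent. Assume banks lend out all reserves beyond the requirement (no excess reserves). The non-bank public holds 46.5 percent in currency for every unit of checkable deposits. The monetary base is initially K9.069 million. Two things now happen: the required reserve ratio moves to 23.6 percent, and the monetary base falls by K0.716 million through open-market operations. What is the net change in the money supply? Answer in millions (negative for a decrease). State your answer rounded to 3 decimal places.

Before: m₁ = (1 + 0.465) / (0.13 + 0.465) ≈ 2.46218, MB₁ = 9.069, so M₁ = 2.46218 × 9.069 ≈ 22.3295 million.
After: m₂ = (1 + 0.465) / (0.236 + 0.465) ≈ 2.08987, MB₂ = 9.069 − 0.716 = 8.353, so M₂ = 2.08987 × 8.353 ≈ 17.4567 million.
ΔM = M₂ − M₁ = 17.4567 − 22.3295 = -4.8728 million.

-4.873 million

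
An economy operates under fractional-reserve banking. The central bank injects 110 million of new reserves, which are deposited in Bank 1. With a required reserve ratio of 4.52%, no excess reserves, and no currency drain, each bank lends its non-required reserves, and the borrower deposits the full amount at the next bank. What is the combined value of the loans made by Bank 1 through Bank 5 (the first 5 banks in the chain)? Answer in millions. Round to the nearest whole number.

480 million

Bank i lends (1 − rr)^i of the original deposit: Bank 1 lends 110·0.9548 = 105.0280, Bank 2 lends 110·0.9548² ≈ 100.2807, and so on.
Summing a geometric series: total = 110·[0.9548·(1 − 0.9548^5) / (1 − 0.9548)] ≈ 479.7651 million.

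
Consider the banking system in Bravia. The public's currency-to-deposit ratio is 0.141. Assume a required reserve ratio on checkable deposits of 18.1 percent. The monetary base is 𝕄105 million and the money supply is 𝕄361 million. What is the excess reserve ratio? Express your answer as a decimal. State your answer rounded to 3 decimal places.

Using m = M/MB = 361/105 ≈ 3.438095. Since m = (1 + c)/(c + rr + e), the denominator satisfies c + rr + e = (1 + c)/m = (1 + 0.141) / 3.438095 ≈ 0.331870.
With c = 0.141 and rr = 0.181, the excess reserve ratio is 0.331870 − 0.141 − 0.181 = 0.00987.

0.010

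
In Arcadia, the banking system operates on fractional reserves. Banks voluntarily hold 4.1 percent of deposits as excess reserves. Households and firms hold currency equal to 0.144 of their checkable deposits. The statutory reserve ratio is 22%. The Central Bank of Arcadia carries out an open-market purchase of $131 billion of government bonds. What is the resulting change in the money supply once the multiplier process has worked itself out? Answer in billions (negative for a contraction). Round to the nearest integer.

The money multiplier is m = (1 + c) / (rr + e + c) = (1 + 0.144) / (0.22 + 0.041 + 0.144) ≈ 2.8247.
The purchase adds 131 billion of base, so ΔM = m × ΔMB = 2.8247 × (+131) = 370.0357 billion.

$370 billion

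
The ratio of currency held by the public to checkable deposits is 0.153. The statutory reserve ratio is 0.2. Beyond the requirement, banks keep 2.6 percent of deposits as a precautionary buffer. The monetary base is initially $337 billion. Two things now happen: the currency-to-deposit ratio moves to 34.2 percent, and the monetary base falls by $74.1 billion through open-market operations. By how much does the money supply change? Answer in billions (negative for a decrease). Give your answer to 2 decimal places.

-404.08 billion

Before: m₁ = (1 + 0.153) / (0.2 + 0.026 + 0.153) ≈ 3.042216, MB₁ = 337, so M₁ = 3.042216 × 337 ≈ 1025.2268 billion.
After: m₂ = (1 + 0.342) / (0.2 + 0.026 + 0.342) ≈ 2.362676, MB₂ = 337 − 74.1 = 262.9, so M₂ = 2.362676 × 262.9 ≈ 621.1475 billion.
ΔM = M₂ − M₁ = 621.1475 − 1025.2268 = -404.0793 billion.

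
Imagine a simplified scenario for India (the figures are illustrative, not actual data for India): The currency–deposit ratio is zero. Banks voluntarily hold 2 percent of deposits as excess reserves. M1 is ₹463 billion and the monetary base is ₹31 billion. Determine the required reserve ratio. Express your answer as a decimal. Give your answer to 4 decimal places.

0.0470

Using m = M/MB = 463/31 ≈ 14.935484. Since m = (1 + c)/(c + rr + e), the denominator satisfies c + rr + e = (1 + c)/m = (1 + 0) / 14.935484 ≈ 0.066955.
With c = 0 and e = 0.02, the required reserve ratio is 0.066955 − 0 − 0.02 = 0.046955.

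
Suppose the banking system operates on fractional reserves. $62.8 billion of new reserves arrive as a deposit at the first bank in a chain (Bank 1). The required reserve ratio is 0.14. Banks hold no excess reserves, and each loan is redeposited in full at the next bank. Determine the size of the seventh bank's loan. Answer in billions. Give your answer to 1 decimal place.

Each bank lends a fraction (1 − rr) = 0.8600 of the deposit it receives, so Bank 7 receives 62.8·0.8600^6 and lends 62.8·0.8600^7 ≈ 21.8499 billion.

$21.8 billion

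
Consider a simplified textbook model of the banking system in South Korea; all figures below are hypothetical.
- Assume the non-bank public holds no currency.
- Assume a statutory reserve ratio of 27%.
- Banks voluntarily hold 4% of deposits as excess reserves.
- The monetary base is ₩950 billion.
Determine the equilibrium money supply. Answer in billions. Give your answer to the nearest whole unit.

₩3065 billion

The money multiplier is m = 1 / (rr + e) = 1 / (0.27 + 0.04) ≈ 3.2258.
So M = m × MB = 3.2258 × 950 = 3064.51 billion.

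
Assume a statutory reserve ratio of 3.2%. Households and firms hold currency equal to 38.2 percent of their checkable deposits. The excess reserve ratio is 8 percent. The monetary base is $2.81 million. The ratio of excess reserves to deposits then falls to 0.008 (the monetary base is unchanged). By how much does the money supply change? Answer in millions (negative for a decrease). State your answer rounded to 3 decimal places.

Initially m₁ = (1 + 0.382) / (0.032 + 0.08 + 0.382) ≈ 2.79757, so M₁ = 2.79757 × 2.81 ≈ 7.8612 million.
After the change m₂ = (1 + 0.382) / (0.032 + 0.008 + 0.382) ≈ 3.27488, so M₂ = 3.27488 × 2.81 ≈ 9.2024 million.
ΔM = M₂ − M₁ = 9.2024 − 7.8612 = 1.3412 million.

$1.341 million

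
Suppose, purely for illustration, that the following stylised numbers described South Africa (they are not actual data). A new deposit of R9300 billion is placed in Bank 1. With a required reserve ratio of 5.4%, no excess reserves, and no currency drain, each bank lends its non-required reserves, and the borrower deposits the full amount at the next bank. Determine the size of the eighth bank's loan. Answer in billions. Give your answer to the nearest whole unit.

R5965 billion

Each bank lends a fraction (1 − rr) = 0.9460 of the deposit it receives, so Bank 8 receives 9300·0.9460^7 and lends 9300·0.9460^8 ≈ 5965.0219 billion.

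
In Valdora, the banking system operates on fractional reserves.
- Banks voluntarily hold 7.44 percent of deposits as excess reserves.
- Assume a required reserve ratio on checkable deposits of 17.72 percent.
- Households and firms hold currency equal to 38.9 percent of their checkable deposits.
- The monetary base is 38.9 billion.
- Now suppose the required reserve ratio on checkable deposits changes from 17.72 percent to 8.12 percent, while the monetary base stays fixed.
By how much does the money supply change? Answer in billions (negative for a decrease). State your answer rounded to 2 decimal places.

Initially m₁ = (1 + 0.389) / (0.1772 + 0.0744 + 0.389) ≈ 2.16828, so M₁ = 2.16828 × 38.9 ≈ 84.3461 billion.
After the change m₂ = (1 + 0.389) / (0.0812 + 0.0744 + 0.389) ≈ 2.55050, so M₂ = 2.55050 × 38.9 ≈ 99.2144 billion.
ΔM = M₂ − M₁ = 99.2144 − 84.3461 = 14.8683 billion.

14.87 billion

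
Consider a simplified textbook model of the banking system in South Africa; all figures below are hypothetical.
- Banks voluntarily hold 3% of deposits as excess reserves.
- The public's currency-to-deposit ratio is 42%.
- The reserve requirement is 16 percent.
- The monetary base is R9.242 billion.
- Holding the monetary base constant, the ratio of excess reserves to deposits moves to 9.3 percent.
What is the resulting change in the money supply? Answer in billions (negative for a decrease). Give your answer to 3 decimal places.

-2.014 billion

Initially m₁ = (1 + 0.42) / (0.16 + 0.03 + 0.42) ≈ 2.32787, so M₁ = 2.32787 × 9.242 ≈ 21.5142 billion.
After the change m₂ = (1 + 0.42) / (0.16 + 0.093 + 0.42) ≈ 2.10996, so M₂ = 2.10996 × 9.242 ≈ 19.5003 billion.
ΔM = M₂ − M₁ = 19.5003 − 21.5142 = -2.0139 billion.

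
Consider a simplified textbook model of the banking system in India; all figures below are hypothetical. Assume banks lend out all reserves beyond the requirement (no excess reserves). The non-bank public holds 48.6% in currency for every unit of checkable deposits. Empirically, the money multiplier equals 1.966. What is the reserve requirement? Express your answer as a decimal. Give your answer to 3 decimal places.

0.270

Using m = 1.966. Since m = (1 + c)/(c + rr + e), the denominator satisfies c + rr + e = (1 + c)/m = (1 + 0.486) / 1.966 ≈ 0.755849.
With c = 0.486 and e = 0, the reserve requirement is 0.755849 − 0.486 − 0 = 0.269849.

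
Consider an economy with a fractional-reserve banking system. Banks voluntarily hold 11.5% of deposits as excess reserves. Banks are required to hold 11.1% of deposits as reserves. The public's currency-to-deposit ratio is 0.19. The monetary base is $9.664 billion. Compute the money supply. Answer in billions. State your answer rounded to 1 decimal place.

The money multiplier is m = (1 + c) / (rr + e + c) = (1 + 0.19) / (0.111 + 0.115 + 0.19) ≈ 2.8606.
So M = m × MB = 2.8606 × 9.664 ≈ 27.6448 billion.

$27.6 billion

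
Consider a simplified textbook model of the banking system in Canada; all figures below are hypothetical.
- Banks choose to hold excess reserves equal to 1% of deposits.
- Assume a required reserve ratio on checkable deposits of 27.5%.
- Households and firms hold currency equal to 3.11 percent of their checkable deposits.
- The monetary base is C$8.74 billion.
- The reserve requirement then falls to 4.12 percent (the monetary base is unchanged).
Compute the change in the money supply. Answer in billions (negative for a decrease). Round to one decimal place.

C$81.0 billion

Initially m₁ = (1 + 0.0311) / (0.275 + 0.01 + 0.0311) ≈ 3.2619, so M₁ = 3.2619 × 8.74 ≈ 28.509 billion.
After the change m₂ = (1 + 0.0311) / (0.0412 + 0.01 + 0.0311) ≈ 12.5286, so M₂ = 12.5286 × 8.74 ≈ 109.5 billion.
ΔM = M₂ − M₁ = 109.5 − 28.509 = 80.991 billion.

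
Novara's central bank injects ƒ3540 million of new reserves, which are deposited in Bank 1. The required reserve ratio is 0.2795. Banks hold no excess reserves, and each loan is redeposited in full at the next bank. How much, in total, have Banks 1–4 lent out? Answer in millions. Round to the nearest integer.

ƒ6666 million

Bank i lends (1 − rr)^i of the original deposit: Bank 1 lends 3540·0.7205 = 2550.5700, Bank 2 lends 3540·0.7205² ≈ 1837.6857, and so on.
Summing a geometric series: total = 3540·[0.7205·(1 − 0.7205^4) / (1 − 0.7205)] ≈ 6666.2881 million.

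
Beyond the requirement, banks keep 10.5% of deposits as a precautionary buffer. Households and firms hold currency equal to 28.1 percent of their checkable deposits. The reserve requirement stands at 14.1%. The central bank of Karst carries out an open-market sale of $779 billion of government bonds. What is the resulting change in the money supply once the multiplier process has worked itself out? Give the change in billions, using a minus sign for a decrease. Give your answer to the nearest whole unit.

The money multiplier is m = (1 + c) / (rr + e + c) = (1 + 0.281) / (0.141 + 0.105 + 0.281) ≈ 2.4307.
The sale removes 779 billion of base, so ΔM = m × ΔMB = 2.4307 × (−779) = -1893.5153 billion.

-1894 billion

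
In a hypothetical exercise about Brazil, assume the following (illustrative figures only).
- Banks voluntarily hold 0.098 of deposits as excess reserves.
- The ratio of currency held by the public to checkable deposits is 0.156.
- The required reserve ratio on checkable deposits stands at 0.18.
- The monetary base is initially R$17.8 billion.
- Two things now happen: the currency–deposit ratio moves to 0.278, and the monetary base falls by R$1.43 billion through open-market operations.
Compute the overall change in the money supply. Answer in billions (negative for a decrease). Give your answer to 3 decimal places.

Before: m₁ = (1 + 0.156) / (0.18 + 0.098 + 0.156) ≈ 2.663594, MB₁ = 17.8, so M₁ = 2.663594 × 17.8 ≈ 47.412 billion.
After: m₂ = (1 + 0.278) / (0.18 + 0.098 + 0.278) ≈ 2.298561, MB₂ = 17.8 − 1.43 = 16.37, so M₂ = 2.298561 × 16.37 ≈ 37.6274 billion.
ΔM = M₂ − M₁ = 37.6274 − 47.412 = -9.7846 billion.

-9.785 billion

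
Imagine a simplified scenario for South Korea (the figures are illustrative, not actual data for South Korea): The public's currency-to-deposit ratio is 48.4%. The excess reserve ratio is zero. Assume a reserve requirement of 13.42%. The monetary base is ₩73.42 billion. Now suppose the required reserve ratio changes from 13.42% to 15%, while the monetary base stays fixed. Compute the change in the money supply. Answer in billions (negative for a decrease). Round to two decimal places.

Initially m₁ = (1 + 0.484) / (0.1342 + 0.484) ≈ 2.40052, so M₁ = 2.40052 × 73.42 ≈ 176.2462 billion.
After the change m₂ = (1 + 0.484) / (0.15 + 0.484) ≈ 2.34069, so M₂ = 2.34069 × 73.42 ≈ 171.8535 billion.
ΔM = M₂ − M₁ = 171.8535 − 176.2462 = -4.3927 billion.

-4.39 billion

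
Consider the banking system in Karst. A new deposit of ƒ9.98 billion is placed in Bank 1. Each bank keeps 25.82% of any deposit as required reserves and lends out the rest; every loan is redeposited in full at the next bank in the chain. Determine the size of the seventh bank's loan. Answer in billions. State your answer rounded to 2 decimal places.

ƒ1.23 billion

Each bank lends a fraction (1 − rr) = 0.7418 of the deposit it receives, so Bank 7 receives 9.98·0.7418^6 and lends 9.98·0.7418^7 ≈ 1.2335 billion.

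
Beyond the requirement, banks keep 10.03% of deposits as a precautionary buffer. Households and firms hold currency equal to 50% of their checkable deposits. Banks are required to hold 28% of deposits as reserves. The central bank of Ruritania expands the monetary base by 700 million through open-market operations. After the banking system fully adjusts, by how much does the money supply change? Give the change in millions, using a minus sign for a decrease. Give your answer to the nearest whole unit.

The money multiplier is m = (1 + c) / (rr + e + c) = (1 + 0.5) / (0.28 + 0.1003 + 0.5) ≈ 1.7040.
The purchase adds 700 million of base, so ΔM = m × ΔMB = 1.7040 × (+700) = 1192.8 million.

1193 million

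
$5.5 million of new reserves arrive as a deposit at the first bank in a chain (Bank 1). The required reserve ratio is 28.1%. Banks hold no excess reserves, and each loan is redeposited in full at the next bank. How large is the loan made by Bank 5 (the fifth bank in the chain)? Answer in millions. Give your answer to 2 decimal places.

Each bank lends a fraction (1 − rr) = 0.7190 of the deposit it receives, so Bank 5 receives 5.5·0.7190^4 and lends 5.5·0.7190^5 ≈ 1.0568 million.

$1.06 million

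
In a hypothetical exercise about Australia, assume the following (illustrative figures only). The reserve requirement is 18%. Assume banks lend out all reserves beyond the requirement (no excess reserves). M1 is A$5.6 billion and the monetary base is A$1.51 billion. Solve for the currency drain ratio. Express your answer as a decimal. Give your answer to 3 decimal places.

0.123

Using m = M/MB = 5.6/1.51 ≈ 3.708609. From m = (1 + c)/(c + rr + e), rearranging gives 1 + c = m·(c + rr + e), so c·(1 − m) = m·(rr + e) − 1.
Hence c = [m·(rr + e) − 1]/(1 − m) = [3.708609 × (0.18 + 0) − 1] / (1 − 3.708609) ≈ 0.122738.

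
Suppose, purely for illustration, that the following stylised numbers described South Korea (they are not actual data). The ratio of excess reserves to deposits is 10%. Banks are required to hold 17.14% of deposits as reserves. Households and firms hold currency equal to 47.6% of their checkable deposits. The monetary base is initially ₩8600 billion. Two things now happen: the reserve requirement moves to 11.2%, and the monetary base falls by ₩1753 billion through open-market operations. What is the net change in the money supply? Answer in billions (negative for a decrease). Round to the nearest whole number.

Before: m₁ = (1 + 0.476) / (0.1714 + 0.1 + 0.476) ≈ 1.97485, MB₁ = 8600, so M₁ = 1.97485 × 8600 = 16983.71 billion.
After: m₂ = (1 + 0.476) / (0.112 + 0.1 + 0.476) ≈ 2.14535, MB₂ = 8600 − 1753 = 6847, so M₂ = 2.14535 × 6847 ≈ 14689.2115 billion.
ΔM = M₂ − M₁ = 14689.2115 − 16983.71 = -2294.4985 billion.

-2294 billion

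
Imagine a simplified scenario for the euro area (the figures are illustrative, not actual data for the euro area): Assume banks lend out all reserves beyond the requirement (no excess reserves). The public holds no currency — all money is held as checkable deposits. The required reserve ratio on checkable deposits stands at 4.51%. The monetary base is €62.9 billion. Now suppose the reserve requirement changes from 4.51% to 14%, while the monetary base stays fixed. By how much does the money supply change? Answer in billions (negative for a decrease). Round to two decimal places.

Initially m₁ = 1 / (0.0451) ≈ 22.17295, so M₁ = 22.17295 × 62.9 ≈ 1394.6786 billion.
After the change m₂ = 1 / (0.14) ≈ 7.14286, so M₂ = 7.14286 × 62.9 ≈ 449.2859 billion.
ΔM = M₂ − M₁ = 449.2859 − 1394.6786 = -945.3927 billion.

-945.39 billion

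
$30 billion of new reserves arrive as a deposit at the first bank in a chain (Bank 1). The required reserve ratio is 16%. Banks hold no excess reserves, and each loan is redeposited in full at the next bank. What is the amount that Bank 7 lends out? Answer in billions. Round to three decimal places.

$8.853 billion

Each bank lends a fraction (1 − rr) = 0.8400 of the deposit it receives, so Bank 7 receives 30·0.8400^6 and lends 30·0.8400^7 ≈ 8.8527 billion.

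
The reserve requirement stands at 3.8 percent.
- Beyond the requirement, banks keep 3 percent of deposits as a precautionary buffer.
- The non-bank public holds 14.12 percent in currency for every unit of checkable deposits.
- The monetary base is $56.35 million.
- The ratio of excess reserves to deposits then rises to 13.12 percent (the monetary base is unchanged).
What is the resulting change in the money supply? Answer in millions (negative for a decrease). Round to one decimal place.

-100.2 million

Initially m₁ = (1 + 0.1412) / (0.038 + 0.03 + 0.1412) ≈ 5.4551, so M₁ = 5.4551 × 56.35 ≈ 307.3949 million.
After the change m₂ = (1 + 0.1412) / (0.038 + 0.1312 + 0.1412) ≈ 3.6765, so M₂ = 3.6765 × 56.35 ≈ 207.1708 million.
ΔM = M₂ − M₁ = 207.1708 − 307.3949 = -100.2241 million.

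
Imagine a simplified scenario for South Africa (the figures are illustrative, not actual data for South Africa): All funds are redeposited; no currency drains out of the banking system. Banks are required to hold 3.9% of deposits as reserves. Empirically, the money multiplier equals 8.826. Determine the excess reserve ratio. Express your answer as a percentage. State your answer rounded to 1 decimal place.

7.4%

Using m = 8.826. Since m = (1 + c)/(c + rr + e), the denominator satisfies c + rr + e = (1 + c)/m = (1 + 0) / 8.826 ≈ 0.113302.
With c = 0 and rr = 0.039, the excess reserve ratio is 0.113302 − 0 − 0.039 = 0.074302.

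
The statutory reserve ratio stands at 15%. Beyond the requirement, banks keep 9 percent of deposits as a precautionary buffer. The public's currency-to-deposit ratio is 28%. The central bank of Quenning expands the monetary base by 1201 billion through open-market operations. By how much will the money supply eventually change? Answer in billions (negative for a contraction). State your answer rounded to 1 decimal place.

2956.3 billion

The money multiplier is m = (1 + c) / (rr + e + c) = (1 + 0.28) / (0.15 + 0.09 + 0.28) ≈ 2.461538.
The purchase adds 1201 billion of base, so ΔM = m × ΔMB = 2.461538 × (+1201) ≈ 2956.3071 billion.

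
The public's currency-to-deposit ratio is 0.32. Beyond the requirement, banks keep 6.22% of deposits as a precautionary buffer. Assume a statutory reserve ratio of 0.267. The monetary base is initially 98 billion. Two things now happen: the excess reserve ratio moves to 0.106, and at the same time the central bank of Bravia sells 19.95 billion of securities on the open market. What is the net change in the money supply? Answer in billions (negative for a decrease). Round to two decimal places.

-50.59 billion

Before: m₁ = (1 + 0.32) / (0.267 + 0.0622 + 0.32) ≈ 2.03327, MB₁ = 98, so M₁ = 2.03327 × 98 ≈ 199.2605 billion.
After: m₂ = (1 + 0.32) / (0.267 + 0.106 + 0.32) ≈ 1.90476, MB₂ = 98 − 19.95 = 78.05, so M₂ = 1.90476 × 78.05 ≈ 148.6665 billion.
ΔM = M₂ − M₁ = 148.6665 − 199.2605 = -50.594 billion.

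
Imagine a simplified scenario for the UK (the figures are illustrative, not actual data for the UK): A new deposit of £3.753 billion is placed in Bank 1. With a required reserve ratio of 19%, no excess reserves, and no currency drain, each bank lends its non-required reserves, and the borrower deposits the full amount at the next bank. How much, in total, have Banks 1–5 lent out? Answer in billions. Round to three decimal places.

£10.421 billion

Bank i lends (1 − rr)^i of the original deposit: Bank 1 lends 3.753·0.8100 ≈ 3.0399, Bank 2 lends 3.753·0.8100² ≈ 2.4623, and so on.
Summing a geometric series: total = 3.753·[0.8100·(1 − 0.8100^5) / (1 − 0.8100)] ≈ 10.4209 billion.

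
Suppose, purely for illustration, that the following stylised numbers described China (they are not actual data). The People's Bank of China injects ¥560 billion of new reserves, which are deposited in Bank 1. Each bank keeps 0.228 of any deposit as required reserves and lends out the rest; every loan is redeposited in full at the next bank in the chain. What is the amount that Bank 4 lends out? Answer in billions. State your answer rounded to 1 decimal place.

Each bank lends a fraction (1 − rr) = 0.7720 of the deposit it receives, so Bank 4 receives 560·0.7720^3 and lends 560·0.7720^4 ≈ 198.9103 billion.

¥198.9 billion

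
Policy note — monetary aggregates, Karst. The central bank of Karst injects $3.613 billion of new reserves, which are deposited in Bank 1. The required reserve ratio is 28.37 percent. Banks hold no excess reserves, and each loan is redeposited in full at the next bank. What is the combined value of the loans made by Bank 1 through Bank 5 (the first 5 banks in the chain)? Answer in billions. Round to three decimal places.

$7.402 billion

Bank i lends (1 − rr)^i of the original deposit: Bank 1 lends 3.613·0.7163 ≈ 2.5880, Bank 2 lends 3.613·0.7163² ≈ 1.8538, and so on.
Summing a geometric series: total = 3.613·[0.7163·(1 − 0.7163^5) / (1 − 0.7163)] ≈ 7.4021 billion.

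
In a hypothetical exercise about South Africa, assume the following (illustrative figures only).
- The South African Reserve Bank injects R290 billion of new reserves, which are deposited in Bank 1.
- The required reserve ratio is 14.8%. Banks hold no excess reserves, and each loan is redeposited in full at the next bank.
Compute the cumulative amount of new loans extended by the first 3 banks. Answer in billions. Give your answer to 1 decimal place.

Bank i lends (1 − rr)^i of the original deposit: Bank 1 lends 290·0.8520 = 247.0800, Bank 2 lends 290·0.8520² ≈ 210.5122, and so on.
Summing a geometric series: total = 290·[0.8520·(1 − 0.8520^3) / (1 − 0.8520)] ≈ 636.9485 billion.

R636.9 billion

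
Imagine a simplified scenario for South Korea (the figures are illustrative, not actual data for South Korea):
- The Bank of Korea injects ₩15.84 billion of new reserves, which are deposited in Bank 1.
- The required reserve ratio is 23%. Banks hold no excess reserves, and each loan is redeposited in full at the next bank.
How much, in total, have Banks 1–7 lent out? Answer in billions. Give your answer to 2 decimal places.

₩44.52 billion

Bank i lends (1 − rr)^i of the original deposit: Bank 1 lends 15.84·0.7700 = 12.1968, Bank 2 lends 15.84·0.7700² ≈ 9.3915, and so on.
Summing a geometric series: total = 15.84·[0.7700·(1 − 0.7700^7) / (1 − 0.7700)] ≈ 44.5191 billion.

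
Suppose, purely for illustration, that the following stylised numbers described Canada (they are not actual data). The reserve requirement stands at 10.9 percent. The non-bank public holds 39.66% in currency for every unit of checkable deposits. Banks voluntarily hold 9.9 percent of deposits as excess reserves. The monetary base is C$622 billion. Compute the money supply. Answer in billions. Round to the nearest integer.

The money multiplier is m = (1 + c) / (rr + e + c) = (1 + 0.3966) / (0.109 + 0.099 + 0.3966) ≈ 2.31.
So M = m × MB = 2.31 × 622 = 1436.82 billion.

C$1437 billion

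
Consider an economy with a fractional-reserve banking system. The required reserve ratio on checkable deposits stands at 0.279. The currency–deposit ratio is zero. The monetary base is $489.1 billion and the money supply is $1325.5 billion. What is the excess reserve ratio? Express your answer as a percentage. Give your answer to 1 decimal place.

9.0%

Using m = M/MB = 1325.5/489.1 ≈ 2.710080. Since m = (1 + c)/(c + rr + e), the denominator satisfies c + rr + e = (1 + c)/m = (1 + 0) / 2.710080 ≈ 0.368993.
With c = 0 and rr = 0.279, the excess reserve ratio is 0.368993 − 0 − 0.279 = 0.089993.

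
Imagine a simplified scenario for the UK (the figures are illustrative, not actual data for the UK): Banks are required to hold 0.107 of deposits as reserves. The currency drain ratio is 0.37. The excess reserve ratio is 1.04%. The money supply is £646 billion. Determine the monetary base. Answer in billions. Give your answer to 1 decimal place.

£229.8 billion

The money multiplier is m = (1 + c) / (rr + e + c) = (1 + 0.37) / (0.107 + 0.0104 + 0.37) ≈ 2.81083.
MB = M / m = 646 / 2.81083 ≈ 229.8254 billion.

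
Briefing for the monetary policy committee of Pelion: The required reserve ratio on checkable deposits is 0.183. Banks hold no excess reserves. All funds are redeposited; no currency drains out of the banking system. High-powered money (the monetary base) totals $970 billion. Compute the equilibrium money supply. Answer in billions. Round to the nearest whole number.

$5301 billion

With no currency drain or excess reserves, the money multiplier is m = 1/rr = 1/0.183 ≈ 5.4645.
Money supply M = m × MB = 5.4645 × 970 = 5300.565 billion.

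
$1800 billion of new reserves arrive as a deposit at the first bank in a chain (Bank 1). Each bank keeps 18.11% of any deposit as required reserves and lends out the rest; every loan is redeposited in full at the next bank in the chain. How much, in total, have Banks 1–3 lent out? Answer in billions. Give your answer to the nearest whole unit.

Bank i lends (1 − rr)^i of the original deposit: Bank 1 lends 1800·0.8189 = 1474.0200, Bank 2 lends 1800·0.8189² ≈ 1207.0750, and so on.
Summing a geometric series: total = 1800·[0.8189·(1 − 0.8189^3) / (1 − 0.8189)] ≈ 3669.5687 billion.

$3670 billion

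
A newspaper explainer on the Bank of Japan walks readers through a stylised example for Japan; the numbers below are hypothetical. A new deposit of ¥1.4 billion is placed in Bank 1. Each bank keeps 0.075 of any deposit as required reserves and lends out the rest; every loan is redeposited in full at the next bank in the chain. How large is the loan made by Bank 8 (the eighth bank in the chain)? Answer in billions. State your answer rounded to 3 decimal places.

Each bank lends a fraction (1 − rr) = 0.9250 of the deposit it receives, so Bank 8 receives 1.4·0.9250^7 and lends 1.4·0.9250^8 ≈ 0.7503 billion.

¥0.750 billion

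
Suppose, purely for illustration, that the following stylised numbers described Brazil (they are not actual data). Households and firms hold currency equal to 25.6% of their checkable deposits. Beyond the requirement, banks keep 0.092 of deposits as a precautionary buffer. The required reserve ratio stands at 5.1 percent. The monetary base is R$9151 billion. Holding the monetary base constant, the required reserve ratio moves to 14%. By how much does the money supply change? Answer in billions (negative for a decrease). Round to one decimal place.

Initially m₁ = (1 + 0.256) / (0.051 + 0.092 + 0.256) ≈ 3.147870, so M₁ = 3.147870 × 9151 ≈ 28806.1584 billion.
After the change m₂ = (1 + 0.256) / (0.14 + 0.092 + 0.256) ≈ 2.573770, so M₂ = 2.573770 × 9151 ≈ 23552.5693 billion.
ΔM = M₂ − M₁ = 23552.5693 − 28806.1584 = -5253.5891 billion.

-5253.6 billion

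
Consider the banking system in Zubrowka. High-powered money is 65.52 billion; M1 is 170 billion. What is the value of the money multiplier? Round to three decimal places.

2.595

The money multiplier is m = M / MB = 170 / 65.52 ≈ 2.59463.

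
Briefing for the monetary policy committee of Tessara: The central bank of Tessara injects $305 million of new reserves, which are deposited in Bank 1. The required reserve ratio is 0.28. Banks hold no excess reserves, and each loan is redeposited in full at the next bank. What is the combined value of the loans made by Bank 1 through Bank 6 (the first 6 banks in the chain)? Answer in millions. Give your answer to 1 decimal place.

$675.0 million

Bank i lends (1 − rr)^i of the original deposit: Bank 1 lends 305·0.7200 = 219.6000, Bank 2 lends 305·0.7200² = 158.1120, and so on.
Summing a geometric series: total = 305·[0.7200·(1 − 0.7200^6) / (1 − 0.7200)] ≈ 675.0237 million.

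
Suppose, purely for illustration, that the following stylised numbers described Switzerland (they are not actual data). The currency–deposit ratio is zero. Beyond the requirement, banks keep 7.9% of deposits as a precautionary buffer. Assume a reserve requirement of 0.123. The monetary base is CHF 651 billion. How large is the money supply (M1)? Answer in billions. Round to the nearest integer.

The money multiplier is m = 1 / (rr + e) = 1 / (0.123 + 0.079) ≈ 4.9505.
So M = m × MB = 4.9505 × 651 = 3222.7755 billion.

CHF 3223 billion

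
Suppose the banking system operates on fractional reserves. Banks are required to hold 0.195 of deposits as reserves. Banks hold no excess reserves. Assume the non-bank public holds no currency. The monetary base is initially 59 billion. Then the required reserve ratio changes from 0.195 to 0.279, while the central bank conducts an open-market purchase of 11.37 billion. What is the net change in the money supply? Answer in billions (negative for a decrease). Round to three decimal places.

Before: m₁ = 1 / (0.195) ≈ 5.128205, MB₁ = 59, so M₁ = 5.128205 × 59 ≈ 302.5641 billion.
After: m₂ = 1 / (0.279) ≈ 3.584229, MB₂ = 59 + 11.37 = 70.37, so M₂ = 3.584229 × 70.37 ≈ 252.2222 billion.
ΔM = M₂ − M₁ = 252.2222 − 302.5641 = -50.3419 billion.

-50.342 billion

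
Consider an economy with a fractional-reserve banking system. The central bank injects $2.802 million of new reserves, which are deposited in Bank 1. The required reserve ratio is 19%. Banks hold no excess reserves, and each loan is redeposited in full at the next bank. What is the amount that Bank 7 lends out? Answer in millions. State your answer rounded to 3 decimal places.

$0.641 million

Each bank lends a fraction (1 − rr) = 0.8100 of the deposit it receives, so Bank 7 receives 2.802·0.8100^6 and lends 2.802·0.8100^7 ≈ 0.6410 million.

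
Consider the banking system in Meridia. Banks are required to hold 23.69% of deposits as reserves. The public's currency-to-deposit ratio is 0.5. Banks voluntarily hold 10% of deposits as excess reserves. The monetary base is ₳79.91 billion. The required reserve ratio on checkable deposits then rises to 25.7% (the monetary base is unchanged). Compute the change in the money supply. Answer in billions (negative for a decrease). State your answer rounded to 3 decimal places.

-3.359 billion

Initially m₁ = (1 + 0.5) / (0.2369 + 0.1 + 0.5) ≈ 1.792329, so M₁ = 1.792329 × 79.91 ≈ 143.225 billion.
After the change m₂ = (1 + 0.5) / (0.257 + 0.1 + 0.5) ≈ 1.750292, so M₂ = 1.750292 × 79.91 ≈ 139.8658 billion.
ΔM = M₂ − M₁ = 139.8658 − 143.225 = -3.3592 billion.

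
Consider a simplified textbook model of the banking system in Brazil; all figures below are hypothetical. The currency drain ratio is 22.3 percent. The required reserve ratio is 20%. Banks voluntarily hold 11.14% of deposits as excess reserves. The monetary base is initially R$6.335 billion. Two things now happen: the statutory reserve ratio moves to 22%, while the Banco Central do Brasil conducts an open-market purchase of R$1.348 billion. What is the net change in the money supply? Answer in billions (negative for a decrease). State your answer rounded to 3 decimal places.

Before: m₁ = (1 + 0.223) / (0.2 + 0.1114 + 0.223) ≈ 2.28855, MB₁ = 6.335, so M₁ = 2.28855 × 6.335 ≈ 14.498 billion.
After: m₂ = (1 + 0.223) / (0.22 + 0.1114 + 0.223) ≈ 2.20599, MB₂ = 6.335 + 1.348 = 7.683, so M₂ = 2.20599 × 7.683 ≈ 16.9486 billion.
ΔM = M₂ − M₁ = 16.9486 − 14.498 = 2.4506 billion.

R$2.451 billion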